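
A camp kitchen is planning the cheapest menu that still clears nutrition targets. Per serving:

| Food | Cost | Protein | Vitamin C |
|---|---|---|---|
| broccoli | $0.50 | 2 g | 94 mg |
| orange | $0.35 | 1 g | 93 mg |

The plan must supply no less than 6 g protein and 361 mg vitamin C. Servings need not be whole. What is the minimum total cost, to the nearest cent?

$1.67

With two linear requirements the optimum uses one or two foods; enumerate the corners.
broccoli only: max(6/2, 361/94) = 3.84 servings → $1.92.
orange only: max(6/1, 361/93) = 6 servings → $2.10.
broccoli + orange with both tight: 2.141 servings and 1.717 servings → $1.67.
So the least-cost plan costs $1.67.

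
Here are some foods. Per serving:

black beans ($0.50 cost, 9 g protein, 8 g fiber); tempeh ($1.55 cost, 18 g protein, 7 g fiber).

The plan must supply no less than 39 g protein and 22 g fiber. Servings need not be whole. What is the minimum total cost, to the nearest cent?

At the optimum either one food covers both requirements or two foods hit both targets exactly; no other combination can be cheaper.
black beans only: max(39/9, 22/8) = 4.333 servings → $2.17.
tempeh only: max(39/18, 22/7) = 3.143 servings → $4.87.
black beans + tempeh with both tight: 1.519 servings and 1.407 servings → $2.94.
Cheapest feasible corner: $2.17.

$2.17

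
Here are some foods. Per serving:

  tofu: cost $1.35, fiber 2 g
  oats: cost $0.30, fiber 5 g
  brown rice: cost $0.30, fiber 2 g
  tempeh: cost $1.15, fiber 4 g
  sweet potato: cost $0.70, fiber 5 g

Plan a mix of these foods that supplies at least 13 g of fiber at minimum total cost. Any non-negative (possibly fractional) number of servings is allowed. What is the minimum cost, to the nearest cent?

$0.78

Cost per g of fiber: oats $0.0600, sweet potato $0.1400, brown rice $0.1500, tempeh $0.2875, tofu $0.6750.
With no serving limits, use only oats: 13 g / 5 g = 2.6 servings × $0.30 = $0.78.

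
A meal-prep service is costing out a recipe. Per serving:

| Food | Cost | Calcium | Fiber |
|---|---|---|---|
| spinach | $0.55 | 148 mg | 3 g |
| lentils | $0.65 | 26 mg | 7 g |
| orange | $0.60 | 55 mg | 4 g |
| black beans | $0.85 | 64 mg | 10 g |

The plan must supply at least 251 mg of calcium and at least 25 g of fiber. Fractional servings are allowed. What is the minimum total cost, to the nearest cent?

For a min-cost LP with two ≥-constraints, a basic feasible solution has at most two positive variables.
spinach only: max(251/148, 25/3) = 8.333 servings → $4.58.
lentils only: max(251/26, 25/7) = 9.654 servings → $6.28.
orange only: max(251/55, 25/4) = 6.25 servings → $3.75.
black beans only: max(251/64, 25/10) = 3.922 servings → $3.33.
spinach + lentils with both tight: 1.156 servings and 3.076 servings → $2.64.
spinach + orange: intersection lies outside the first quadrant.
spinach + black beans with both tight: 0.7065 servings and 2.288 servings → $2.33.
lentils + orange with both tight: 1.32 servings and 3.94 servings → $3.22.
lentils + black beans: intersection lies outside the first quadrant.
orange + black beans with both tight: 3.095 servings and 1.262 servings → $2.93.
So the least-cost plan costs $2.33.

$2.33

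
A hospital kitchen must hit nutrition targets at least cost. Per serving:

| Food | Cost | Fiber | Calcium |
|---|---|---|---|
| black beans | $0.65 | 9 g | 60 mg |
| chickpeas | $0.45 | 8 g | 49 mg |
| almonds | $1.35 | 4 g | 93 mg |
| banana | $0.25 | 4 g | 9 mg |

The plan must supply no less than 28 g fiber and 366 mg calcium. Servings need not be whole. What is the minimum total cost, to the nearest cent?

With two linear requirements the optimum uses one or two foods; enumerate the corners.
black beans only: max(28/9, 366/60) = 6.1 servings → $3.96.
chickpeas only: max(28/8, 366/49) = 7.469 servings → $3.36.
almonds only: max(28/4, 366/93) = 7 servings → $9.45.
banana only: max(28/4, 366/9) = 40.67 servings → $10.17.
black beans + chickpeas with both targets exact would need a negative amount; discard.
black beans + almonds with both tight: 1.91 servings and 2.704 servings → $4.89.
black beans + banana: intersection lies outside the first quadrant.
chickpeas + almonds with both tight: 2.08 servings and 2.839 servings → $4.77.
chickpeas + banana with both targets exact would need a negative amount; discard.
almonds + banana with both tight: 3.607 servings and 3.393 servings → $5.72.
Cheapest feasible corner: $3.36.

$3.36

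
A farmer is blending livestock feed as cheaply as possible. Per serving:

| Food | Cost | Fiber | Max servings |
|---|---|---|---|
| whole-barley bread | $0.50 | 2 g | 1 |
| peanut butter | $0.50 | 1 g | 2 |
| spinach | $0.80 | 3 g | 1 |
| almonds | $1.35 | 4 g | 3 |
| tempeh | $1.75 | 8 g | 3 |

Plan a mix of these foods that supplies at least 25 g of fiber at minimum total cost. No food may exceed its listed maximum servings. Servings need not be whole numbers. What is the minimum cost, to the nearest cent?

$5.50

Cost per g of fiber: tempeh $0.2188, whole-barley bread $0.2500, spinach $0.2667, almonds $0.3375, peanut butter $0.5000.
Take 3 servings of tempeh: +24.0 g fiber for $5.25 (total $5.25, still need 1.0 g).
Take 0.5 servings of whole-barley bread: +1.0 g fiber for $0.25 (total $5.50, still need 0.0 g).
Greedy by cheapest-per-g is optimal for a single linear constraint, so the minimum cost is $5.50.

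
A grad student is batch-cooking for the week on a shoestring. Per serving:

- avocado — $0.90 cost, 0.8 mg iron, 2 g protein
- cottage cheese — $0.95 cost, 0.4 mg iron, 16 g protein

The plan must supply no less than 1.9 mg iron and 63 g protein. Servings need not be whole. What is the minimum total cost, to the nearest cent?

$4.08

This is a tiny linear program; its minimum lies at a vertex of the feasible set. List the vertices and price them.
avocado only: max(1.9/0.8, 63/2) = 31.5 servings → $28.35.
cottage cheese only: max(1.9/0.4, 63/16) = 4.75 servings → $4.51.
avocado + cottage cheese with both tight: 0.4333 servings and 3.883 servings → $4.08.
The minimum over all feasible corners is $4.08.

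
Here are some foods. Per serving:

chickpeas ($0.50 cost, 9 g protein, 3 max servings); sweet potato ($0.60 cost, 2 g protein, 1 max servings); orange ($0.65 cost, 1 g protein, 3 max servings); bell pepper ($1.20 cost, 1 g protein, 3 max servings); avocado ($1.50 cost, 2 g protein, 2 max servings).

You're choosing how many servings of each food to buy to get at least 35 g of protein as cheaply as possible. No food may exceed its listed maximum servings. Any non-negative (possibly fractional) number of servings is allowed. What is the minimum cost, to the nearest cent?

$6.30

Cost per g of protein: chickpeas $0.0556, sweet potato $0.3000, orange $0.6500, avocado $0.7500, bell pepper $1.2000.
Take 3 servings of chickpeas: +27.0 g protein for $1.50 (total $1.50, still need 8.0 g).
Take 1 serving of sweet potato: +2.0 g protein for $0.60 (total $2.10, still need 6.0 g).
Take 3 servings of orange: +3.0 g protein for $1.95 (total $4.05, still need 3.0 g).
Take 1.5 servings of avocado: +3.0 g protein for $2.25 (total $6.30, still need 0.0 g).
Filling from the cheapest source first is optimal under one linear minimum: $6.30.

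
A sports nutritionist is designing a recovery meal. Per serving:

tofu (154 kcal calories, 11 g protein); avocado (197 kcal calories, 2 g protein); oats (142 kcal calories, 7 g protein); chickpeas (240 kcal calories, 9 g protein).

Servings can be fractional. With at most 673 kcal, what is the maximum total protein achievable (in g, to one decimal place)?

48.1 g

Protein per kcal: tofu 0.07143, oats 0.0493, chickpeas 0.0375, avocado 0.01015.
With no serving limits, spend the whole calories allowance on tofu: 673 kcal / 154 kcal × 11 g = 48.1 g.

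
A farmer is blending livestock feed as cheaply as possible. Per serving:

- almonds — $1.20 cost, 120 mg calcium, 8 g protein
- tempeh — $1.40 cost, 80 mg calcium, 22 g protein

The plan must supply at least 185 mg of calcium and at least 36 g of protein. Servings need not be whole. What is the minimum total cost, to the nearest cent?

$2.70

Check every corner: each single food scaled to meet both minima, and each pair solved so both constraints bind.
almonds only: max(185/120, 36/8) = 4.5 servings → $5.40.
tempeh only: max(185/80, 36/22) = 2.312 servings → $3.24.
almonds + tempeh with both tight: 0.595 servings and 1.42 servings → $2.70.
The minimum over all feasible corners is $2.70.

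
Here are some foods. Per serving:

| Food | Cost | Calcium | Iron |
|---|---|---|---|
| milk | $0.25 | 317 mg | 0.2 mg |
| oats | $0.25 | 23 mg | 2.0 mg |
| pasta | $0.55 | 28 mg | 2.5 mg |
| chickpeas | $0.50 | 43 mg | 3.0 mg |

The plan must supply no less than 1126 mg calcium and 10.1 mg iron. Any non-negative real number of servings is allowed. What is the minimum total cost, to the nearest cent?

$1.98

For a min-cost LP with two ≥-constraints, a basic feasible solution has at most two positive variables.
milk only: max(1126/317, 10.1/0.2) = 50.5 servings → $12.62.
oats only: max(1126/23, 10.1/2.0) = 48.96 servings → $12.24.
pasta only: max(1126/28, 10.1/2.5) = 40.21 servings → $22.12.
chickpeas only: max(1126/43, 10.1/3.0) = 26.19 servings → $13.09.
milk + oats with both tight: 3.209 servings and 4.729 servings → $1.98.
milk + pasta with both tight: 3.218 servings and 3.783 servings → $2.88.
milk + chickpeas with both tight: 3.124 servings and 3.158 servings → $2.36.
oats + pasta with both targets exact would need a negative amount; discard.
oats + chickpeas with both targets exact would need a negative amount; discard.
pasta + chickpeas: the both-tight solution has a negative serving — not a feasible corner.
So the least-cost plan costs $1.98.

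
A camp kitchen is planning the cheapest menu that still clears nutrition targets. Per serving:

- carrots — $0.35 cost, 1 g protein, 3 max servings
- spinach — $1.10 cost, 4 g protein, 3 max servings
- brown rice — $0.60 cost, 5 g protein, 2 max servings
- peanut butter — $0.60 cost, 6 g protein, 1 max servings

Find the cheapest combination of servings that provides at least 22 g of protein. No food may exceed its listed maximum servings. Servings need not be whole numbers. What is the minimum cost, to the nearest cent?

Cost per g of protein: peanut butter $0.1000, brown rice $0.1200, spinach $0.2750, carrots $0.3500.
Take 1 serving of peanut butter: +6.0 g protein for $0.60 (total $0.60, still need 16.0 g).
Take 2 servings of brown rice: +10.0 g protein for $1.20 (total $1.80, still need 6.0 g).
Take 1.5 servings of spinach: +6.0 g protein for $1.65 (total $3.45, still need 0.0 g).
Filling from the cheapest source first is optimal under one linear minimum: $3.45.

$3.45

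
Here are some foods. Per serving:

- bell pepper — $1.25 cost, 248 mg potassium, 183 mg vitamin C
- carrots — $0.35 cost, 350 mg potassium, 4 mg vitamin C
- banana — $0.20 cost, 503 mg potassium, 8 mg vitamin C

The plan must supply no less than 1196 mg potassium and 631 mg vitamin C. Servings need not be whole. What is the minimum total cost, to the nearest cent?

$4.41

Check every corner: each single food scaled to meet both minima, and each pair solved so both constraints bind.
bell pepper only: max(1196/248, 631/183) = 4.823 servings → $6.03.
carrots only: max(1196/350, 631/4) = 157.8 servings → $55.21.
banana only: max(1196/503, 631/8) = 78.88 servings → $15.78.
bell pepper + carrots with both tight: 3.426 servings and 0.9892 servings → $4.63.
bell pepper + banana with both tight: 3.418 servings and 0.6926 servings → $4.41.
carrots + banana: the both-tight solution has a negative serving — not a feasible corner.
Cheapest feasible corner: $4.41.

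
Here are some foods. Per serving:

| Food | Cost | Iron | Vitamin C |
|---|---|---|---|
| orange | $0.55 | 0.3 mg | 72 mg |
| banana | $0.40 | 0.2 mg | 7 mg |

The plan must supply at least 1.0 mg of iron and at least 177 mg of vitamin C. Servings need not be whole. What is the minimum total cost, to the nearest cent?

$1.83

orange only: max(1.0/0.3, 177/72) = 3.333 servings → $1.83.
banana only: max(1.0/0.2, 177/7) = 25.29 servings → $10.11.
orange + banana with both tight: 2.309 servings and 1.537 servings → $1.88.
So the least-cost plan costs $1.83.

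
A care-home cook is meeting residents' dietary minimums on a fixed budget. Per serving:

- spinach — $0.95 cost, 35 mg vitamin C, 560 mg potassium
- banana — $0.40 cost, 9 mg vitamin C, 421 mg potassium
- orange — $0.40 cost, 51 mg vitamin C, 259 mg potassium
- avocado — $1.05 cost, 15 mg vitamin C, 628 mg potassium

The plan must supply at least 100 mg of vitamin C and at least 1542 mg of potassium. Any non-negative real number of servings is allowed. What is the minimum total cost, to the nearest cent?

$1.69

This is a tiny linear program; its minimum lies at a vertex of the feasible set. List the vertices and price them.
spinach only: max(100/35, 1542/560) = 2.857 servings → $2.71.
banana only: max(100/9, 1542/421) = 11.11 servings → $4.44.
orange only: max(100/51, 1542/259) = 5.954 servings → $2.38.
avocado only: max(100/15, 1542/628) = 6.667 servings → $7.00.
spinach + banana: intersection lies outside the first quadrant.
spinach + orange with both tight: 2.705 servings and 0.1041 servings → $2.61.
spinach + avocado: the both-tight solution has a negative serving — not a feasible corner.
banana + orange with both tight: 2.756 servings and 1.475 servings → $1.69.
banana + avocado: the both-tight solution has a negative serving — not a feasible corner.
orange + avocado with both tight: 1.41 servings and 1.874 servings → $2.53.
Cheapest feasible corner: $1.69.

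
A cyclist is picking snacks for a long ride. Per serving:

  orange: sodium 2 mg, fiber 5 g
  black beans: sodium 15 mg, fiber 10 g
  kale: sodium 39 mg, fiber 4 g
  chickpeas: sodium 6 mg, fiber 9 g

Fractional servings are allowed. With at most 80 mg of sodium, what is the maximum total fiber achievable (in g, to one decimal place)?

200.0 g

Fiber per mg sodium: orange 2.5, chickpeas 1.5, black beans 0.6667, kale 0.1026.
With no serving limits, spend the whole sodium allowance on orange: 80 mg / 2 mg × 5 g = 200.0 g.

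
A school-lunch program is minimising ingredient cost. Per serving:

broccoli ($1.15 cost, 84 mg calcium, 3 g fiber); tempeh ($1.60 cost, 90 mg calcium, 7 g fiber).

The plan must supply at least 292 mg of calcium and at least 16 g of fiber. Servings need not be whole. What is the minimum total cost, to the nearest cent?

$4.54

A basic optimal solution has at most two foods positive. Try each food alone and each pair with both targets met exactly.
broccoli only: max(292/84, 16/3) = 5.333 servings → $6.13.
tempeh only: max(292/90, 16/7) = 3.244 servings → $5.19.
broccoli + tempeh with both tight: 1.899 servings and 1.472 servings → $4.54.
So the least-cost plan costs $4.54.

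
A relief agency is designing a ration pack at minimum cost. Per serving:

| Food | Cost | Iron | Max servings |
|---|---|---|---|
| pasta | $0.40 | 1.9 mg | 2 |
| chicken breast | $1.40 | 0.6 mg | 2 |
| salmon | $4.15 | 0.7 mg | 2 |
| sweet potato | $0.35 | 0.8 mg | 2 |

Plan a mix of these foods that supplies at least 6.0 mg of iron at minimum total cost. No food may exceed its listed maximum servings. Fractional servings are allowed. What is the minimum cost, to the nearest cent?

Cost per mg of iron: pasta $0.2105, sweet potato $0.4375, chicken breast $2.3333, salmon $5.9286.
Take 2 servings of pasta: +3.8 mg iron for $0.80 (total $0.80, still need 2.2 mg).
Take 2 servings of sweet potato: +1.6 mg iron for $0.70 (total $1.50, still need 0.6 mg).
Take 1 serving of chicken breast: +0.6 mg iron for $1.40 (total $2.90, still need 0.0 mg).
Filling from the cheapest source first is optimal under one linear minimum: $2.90.

$2.90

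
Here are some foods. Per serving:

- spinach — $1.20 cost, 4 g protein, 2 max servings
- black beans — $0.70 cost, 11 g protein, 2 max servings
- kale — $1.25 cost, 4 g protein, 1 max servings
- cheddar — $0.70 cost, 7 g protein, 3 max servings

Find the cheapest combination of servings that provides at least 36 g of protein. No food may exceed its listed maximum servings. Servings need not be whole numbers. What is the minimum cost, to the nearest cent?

$2.80

Cost per g of protein: black beans $0.0636, cheddar $0.1000, spinach $0.3000, kale $0.3125.
Take 2 servings of black beans: +22.0 g protein for $1.40 (total $1.40, still need 14.0 g).
Take 2 servings of cheddar: +14.0 g protein for $1.40 (total $2.80, still need 0.0 g).
Greedy by cheapest-per-g is optimal for a single linear constraint, so the minimum cost is $2.80.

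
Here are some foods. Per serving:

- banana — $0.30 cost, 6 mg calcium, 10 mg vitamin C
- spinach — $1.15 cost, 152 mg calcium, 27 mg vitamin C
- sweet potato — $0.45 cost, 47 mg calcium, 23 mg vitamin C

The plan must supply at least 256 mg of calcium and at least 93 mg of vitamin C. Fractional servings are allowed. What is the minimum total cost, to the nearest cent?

$2.24

Minimising a linear cost over {calcium ≥ 256, vitamin C ≥ 93, servings ≥ 0} — the optimum is at a vertex, using one or two foods.
banana only: max(256/6, 93/10) = 42.67 servings → $12.80.
spinach only: max(256/152, 93/27) = 3.444 servings → $3.96.
sweet potato only: max(256/47, 93/23) = 5.447 servings → $2.45.
banana + spinach with both tight: 5.32 servings and 1.474 servings → $3.29.
banana + sweet potato: intersection lies outside the first quadrant.
spinach + sweet potato with both tight: 0.6812 servings and 3.244 servings → $2.24.
So the least-cost plan costs $2.24.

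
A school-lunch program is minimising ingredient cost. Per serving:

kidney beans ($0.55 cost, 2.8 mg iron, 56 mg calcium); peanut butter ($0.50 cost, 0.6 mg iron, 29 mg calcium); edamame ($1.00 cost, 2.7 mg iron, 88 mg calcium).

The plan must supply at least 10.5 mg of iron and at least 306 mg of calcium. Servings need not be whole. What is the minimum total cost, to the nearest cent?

$3.01

The cheapest plan sits at a corner of the feasible region — with two constraints it uses at most two foods.
kidney beans only: max(10.5/2.8, 306/56) = 5.464 servings → $3.01.
peanut butter only: max(10.5/0.6, 306/29) = 17.5 servings → $8.75.
edamame only: max(10.5/2.7, 306/88) = 3.889 servings → $3.89.
kidney beans + peanut butter with both tight: 2.54 servings and 5.647 servings → $4.22.
kidney beans + edamame with both tight: 1.027 servings and 2.824 servings → $3.39.
peanut butter + edamame with both targets exact would need a negative amount; discard.
Cheapest feasible corner: $3.01.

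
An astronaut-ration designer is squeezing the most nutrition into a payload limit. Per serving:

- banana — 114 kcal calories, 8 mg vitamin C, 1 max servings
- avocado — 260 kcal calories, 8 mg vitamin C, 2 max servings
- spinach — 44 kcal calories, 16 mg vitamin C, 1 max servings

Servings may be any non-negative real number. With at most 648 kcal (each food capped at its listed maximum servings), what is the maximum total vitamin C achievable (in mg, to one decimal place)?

39.1 mg

Vitamin C per kcal: spinach 0.3636, banana 0.07018, avocado 0.03077.
Take 1 serving of spinach: uses 44 kcal, +16.0 mg vitamin C (running total 16.0 mg).
Take 1 serving of banana: uses 114 kcal, +8.0 mg vitamin C (running total 24.0 mg).
Take 1.885 servings of avocado: uses 490 kcal, +15.1 mg vitamin C (running total 39.1 mg).
Filling greedily by vitamin C-per-kcal is optimal for one linear limit, giving 39.1 mg.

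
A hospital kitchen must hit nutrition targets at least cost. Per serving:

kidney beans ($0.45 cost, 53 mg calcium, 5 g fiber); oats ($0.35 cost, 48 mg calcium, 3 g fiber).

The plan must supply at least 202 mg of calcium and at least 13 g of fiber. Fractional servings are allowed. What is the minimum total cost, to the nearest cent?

At the optimum either one food covers both requirements or two foods hit both targets exactly; no other combination can be cheaper.
kidney beans only: max(202/53, 13/5) = 3.811 servings → $1.72.
oats only: max(202/48, 13/3) = 4.333 servings → $1.52.
kidney beans + oats with both tight: 0.2222 servings and 3.963 servings → $1.49.
Cheapest feasible corner: $1.49.

$1.49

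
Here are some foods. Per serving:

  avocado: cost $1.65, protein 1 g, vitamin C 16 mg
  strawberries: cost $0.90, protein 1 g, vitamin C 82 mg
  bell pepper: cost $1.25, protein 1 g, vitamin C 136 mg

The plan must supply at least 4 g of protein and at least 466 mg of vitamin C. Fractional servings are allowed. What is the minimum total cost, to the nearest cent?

$4.49

At the optimum either one food covers both requirements or two foods hit both targets exactly; no other combination can be cheaper.
avocado only: max(4/1, 466/16) = 29.12 servings → $48.06.
strawberries only: max(4/1, 466/82) = 5.683 servings → $5.11.
bell pepper only: max(4/1, 466/136) = 4 servings → $5.00.
avocado + strawberries: the both-tight solution has a negative serving — not a feasible corner.
avocado + bell pepper with both tight: 0.65 servings and 3.35 servings → $5.26.
strawberries + bell pepper with both tight: 1.444 servings and 2.556 servings → $4.49.
So the least-cost plan costs $4.49.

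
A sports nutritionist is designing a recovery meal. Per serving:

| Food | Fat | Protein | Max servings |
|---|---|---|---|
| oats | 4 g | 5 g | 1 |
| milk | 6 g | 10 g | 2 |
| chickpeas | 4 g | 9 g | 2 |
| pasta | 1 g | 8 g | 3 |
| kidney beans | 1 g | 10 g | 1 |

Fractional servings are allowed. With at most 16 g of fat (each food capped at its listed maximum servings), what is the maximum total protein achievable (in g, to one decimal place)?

58.7 g

Protein per g fat: kidney beans 10, pasta 8, chickpeas 2.25, milk 1.667, oats 1.25.
Take 1 serving of kidney beans: uses 1 g fat, +10.0 g protein (running total 10.0 g).
Take 3 servings of pasta: uses 3 g fat, +24.0 g protein (running total 34.0 g).
Take 2 servings of chickpeas: uses 8 g fat, +18.0 g protein (running total 52.0 g).
Take 0.6667 servings of milk: uses 4 g fat, +6.7 g protein (running total 58.7 g).
Filling greedily by protein-per-g fat is optimal for one linear limit, giving 58.7 g.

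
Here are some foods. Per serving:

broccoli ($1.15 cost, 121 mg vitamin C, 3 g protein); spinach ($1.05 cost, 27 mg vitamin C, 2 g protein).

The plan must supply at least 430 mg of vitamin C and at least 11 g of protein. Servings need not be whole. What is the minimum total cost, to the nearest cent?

$4.22

broccoli only: max(430/121, 11/3) = 3.667 servings → $4.22.
spinach only: max(430/27, 11/2) = 15.93 servings → $16.72.
broccoli + spinach with both tight: 3.497 servings and 0.2547 servings → $4.29.
So the least-cost plan costs $4.22.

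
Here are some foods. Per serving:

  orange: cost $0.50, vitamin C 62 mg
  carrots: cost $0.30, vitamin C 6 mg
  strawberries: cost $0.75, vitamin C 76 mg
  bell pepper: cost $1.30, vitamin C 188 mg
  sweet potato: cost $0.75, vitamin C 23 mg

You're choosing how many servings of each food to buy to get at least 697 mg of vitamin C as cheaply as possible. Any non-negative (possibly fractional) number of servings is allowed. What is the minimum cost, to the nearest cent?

$4.82

Cost per mg of vitamin C: bell pepper $0.0069, orange $0.0081, strawberries $0.0099, sweet potato $0.0326, carrots $0.0500.
With no serving limits, use only bell pepper: 697 mg / 188 mg = 3.707 servings × $1.30 = $4.82.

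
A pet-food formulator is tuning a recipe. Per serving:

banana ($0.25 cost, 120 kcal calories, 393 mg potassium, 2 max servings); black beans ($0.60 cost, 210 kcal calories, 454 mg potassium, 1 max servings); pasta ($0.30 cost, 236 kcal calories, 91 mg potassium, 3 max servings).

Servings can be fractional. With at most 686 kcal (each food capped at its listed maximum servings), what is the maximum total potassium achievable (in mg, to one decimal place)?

Potassium per kcal: banana 3.275, black beans 2.162, pasta 0.3856.
Take 2 servings of banana: uses 240 kcal, +786.0 mg potassium (running total 786.0 mg).
Take 1 serving of black beans: uses 210 kcal, +454.0 mg potassium (running total 1240.0 mg).
Take 1 serving of pasta: uses 236 kcal, +91.0 mg potassium (running total 1331.0 mg).
Filling greedily by potassium-per-kcal is optimal for one linear limit, giving 1331.0 mg.

1331.0 mg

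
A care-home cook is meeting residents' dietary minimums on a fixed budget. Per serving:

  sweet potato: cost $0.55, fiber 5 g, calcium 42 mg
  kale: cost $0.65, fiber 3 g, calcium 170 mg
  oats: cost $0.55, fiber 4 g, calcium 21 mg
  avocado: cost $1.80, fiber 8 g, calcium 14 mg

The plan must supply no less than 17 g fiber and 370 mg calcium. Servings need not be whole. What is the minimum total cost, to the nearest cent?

$2.37

sweet potato only: max(17/5, 370/42) = 8.81 servings → $4.85.
kale only: max(17/3, 370/170) = 5.667 servings → $3.68.
oats only: max(17/4, 370/21) = 17.62 servings → $9.69.
avocado only: max(17/8, 370/14) = 26.43 servings → $47.57.
sweet potato + kale with both tight: 2.459 servings and 1.569 servings → $2.37.
sweet potato + oats: intersection lies outside the first quadrant.
sweet potato + avocado: intersection lies outside the first quadrant.
kale + oats with both tight: 1.82 servings and 2.885 servings → $2.77.
kale + avocado with both tight: 2.065 servings and 1.351 servings → $3.77.
oats + avocado: the both-tight solution has a negative serving — not a feasible corner.
The minimum over all feasible corners is $2.37.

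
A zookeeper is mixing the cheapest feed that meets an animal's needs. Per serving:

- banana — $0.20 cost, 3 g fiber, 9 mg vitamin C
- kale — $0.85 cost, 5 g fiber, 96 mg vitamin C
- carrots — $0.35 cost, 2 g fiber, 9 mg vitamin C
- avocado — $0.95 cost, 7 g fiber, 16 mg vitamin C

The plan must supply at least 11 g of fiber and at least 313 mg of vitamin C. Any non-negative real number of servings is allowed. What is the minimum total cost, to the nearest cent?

A basic optimal solution has at most two foods positive. Try each food alone and each pair with both targets met exactly.
banana only: max(11/3, 313/9) = 34.78 servings → $6.96.
kale only: max(11/5, 313/96) = 3.26 servings → $2.77.
carrots only: max(11/2, 313/9) = 34.78 servings → $12.17.
avocado only: max(11/7, 313/16) = 19.56 servings → $18.58.
banana + kale with both targets exact would need a negative amount; discard.
banana + carrots: intersection lies outside the first quadrant.
banana + avocado with both targets exact would need a negative amount; discard.
kale + carrots: intersection lies outside the first quadrant.
kale + avocado: intersection lies outside the first quadrant.
carrots + avocado: the both-tight solution has a negative serving — not a feasible corner.
The minimum over all feasible corners is $2.77.

$2.77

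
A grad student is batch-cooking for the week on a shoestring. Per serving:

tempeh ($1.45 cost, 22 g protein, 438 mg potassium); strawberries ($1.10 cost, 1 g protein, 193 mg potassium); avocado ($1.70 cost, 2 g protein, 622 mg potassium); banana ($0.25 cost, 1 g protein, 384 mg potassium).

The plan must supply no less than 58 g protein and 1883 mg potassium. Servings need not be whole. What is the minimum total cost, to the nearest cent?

Minimising a linear cost over {protein ≥ 58, potassium ≥ 1883, servings ≥ 0} — the optimum is at a vertex, using one or two foods.
tempeh only: max(58/22, 1883/438) = 4.299 servings → $6.23.
strawberries only: max(58/1, 1883/193) = 58 servings → $63.80.
avocado only: max(58/2, 1883/622) = 29 servings → $49.30.
banana only: max(58/1, 1883/384) = 58 servings → $14.50.
tempeh + strawberries with both tight: 2.445 servings and 4.207 servings → $8.17.
tempeh + avocado with both tight: 2.523 servings and 1.251 servings → $5.78.
tempeh + banana with both tight: 2.545 servings and 2 servings → $4.19.
strawberries + avocado: the both-tight solution has a negative serving — not a feasible corner.
strawberries + banana: intersection lies outside the first quadrant.
avocado + banana: the both-tight solution has a negative serving — not a feasible corner.
The minimum over all feasible corners is $4.19.

$4.19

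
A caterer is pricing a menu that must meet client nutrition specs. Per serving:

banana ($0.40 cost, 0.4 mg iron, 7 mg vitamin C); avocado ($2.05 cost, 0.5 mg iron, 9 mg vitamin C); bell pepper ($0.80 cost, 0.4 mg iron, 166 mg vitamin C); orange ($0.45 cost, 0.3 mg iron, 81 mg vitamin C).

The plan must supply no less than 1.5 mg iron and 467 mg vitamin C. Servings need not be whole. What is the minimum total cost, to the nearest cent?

With two linear requirements the optimum uses one or two foods; enumerate the corners.
banana only: max(1.5/0.4, 467/7) = 66.71 servings → $26.69.
avocado only: max(1.5/0.5, 467/9) = 51.89 servings → $106.37.
bell pepper only: max(1.5/0.4, 467/166) = 3.75 servings → $3.00.
orange only: max(1.5/0.3, 467/81) = 5.765 servings → $2.59.
banana + avocado: the both-tight solution has a negative serving — not a feasible corner.
banana + bell pepper with both tight: 0.978 servings and 2.772 servings → $2.61.
banana + orange: intersection lies outside the first quadrant.
avocado + bell pepper with both tight: 0.7834 servings and 2.771 servings → $3.82.
avocado + orange: the both-tight solution has a negative serving — not a feasible corner.
bell pepper + orange with both tight: 1.069 servings and 3.575 servings → $2.46.
So the least-cost plan costs $2.46.

$2.46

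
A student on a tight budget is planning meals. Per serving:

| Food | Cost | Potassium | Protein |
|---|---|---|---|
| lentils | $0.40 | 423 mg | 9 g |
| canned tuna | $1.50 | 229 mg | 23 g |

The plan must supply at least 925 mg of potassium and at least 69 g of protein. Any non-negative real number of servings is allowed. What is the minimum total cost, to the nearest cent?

$3.07

An LP optimum is at a vertex; with two nutrient constraints at most two foods are used. Check each candidate.
lentils only: max(925/423, 69/9) = 7.667 servings → $3.07.
canned tuna only: max(925/229, 69/23) = 4.039 servings → $6.06.
lentils + canned tuna with both tight: 0.7139 servings and 2.721 servings → $4.37.
Cheapest feasible corner: $3.07.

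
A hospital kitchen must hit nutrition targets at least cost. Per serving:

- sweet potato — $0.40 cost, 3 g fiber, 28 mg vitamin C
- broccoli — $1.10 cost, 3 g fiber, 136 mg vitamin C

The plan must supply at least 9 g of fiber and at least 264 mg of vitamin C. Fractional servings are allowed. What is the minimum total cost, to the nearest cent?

sweet potato only: max(9/3, 264/28) = 9.429 servings → $3.77.
broccoli only: max(9/3, 264/136) = 3 servings → $3.30.
sweet potato + broccoli with both tight: 1.333 servings and 1.667 servings → $2.37.
The minimum over all feasible corners is $2.37.

$2.37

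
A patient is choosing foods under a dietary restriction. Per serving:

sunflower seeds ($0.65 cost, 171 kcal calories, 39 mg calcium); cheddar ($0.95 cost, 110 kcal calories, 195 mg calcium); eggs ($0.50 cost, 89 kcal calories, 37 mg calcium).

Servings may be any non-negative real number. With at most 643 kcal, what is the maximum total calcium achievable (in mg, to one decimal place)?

1139.9 mg

Calcium per kcal: cheddar 1.773, eggs 0.4157, sunflower seeds 0.2281.
With no serving limits, spend the whole calories allowance on cheddar: 643 kcal / 110 kcal × 195 mg = 1139.9 mg.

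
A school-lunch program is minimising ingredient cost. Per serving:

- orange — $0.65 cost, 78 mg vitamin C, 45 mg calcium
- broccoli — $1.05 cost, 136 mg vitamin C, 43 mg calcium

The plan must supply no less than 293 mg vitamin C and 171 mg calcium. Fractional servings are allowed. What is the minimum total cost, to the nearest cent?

$2.47

Compare the cost at each extreme point of the feasible region.
orange only: max(293/78, 171/45) = 3.8 servings → $2.47.
broccoli only: max(293/136, 171/43) = 3.977 servings → $4.18.
orange + broccoli: intersection lies outside the first quadrant.
So the least-cost plan costs $2.47.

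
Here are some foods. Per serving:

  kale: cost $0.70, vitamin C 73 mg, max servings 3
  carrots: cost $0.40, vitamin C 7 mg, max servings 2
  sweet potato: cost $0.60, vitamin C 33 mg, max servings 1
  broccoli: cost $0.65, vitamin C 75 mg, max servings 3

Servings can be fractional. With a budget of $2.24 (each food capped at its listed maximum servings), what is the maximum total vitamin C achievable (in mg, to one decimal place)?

255.2 mg

Vitamin C per dollar: broccoli 115.4, kale 104.3, sweet potato 55, carrots 17.5.
Take 3 servings of broccoli: spends $1.95, +225.0 mg vitamin C (running total 225.0 mg).
Take 0.4143 servings of kale: spends $0.29, +30.2 mg vitamin C (running total 255.2 mg).
Filling greedily by vitamin C-per-dollar is optimal for one linear limit, giving 255.2 mg.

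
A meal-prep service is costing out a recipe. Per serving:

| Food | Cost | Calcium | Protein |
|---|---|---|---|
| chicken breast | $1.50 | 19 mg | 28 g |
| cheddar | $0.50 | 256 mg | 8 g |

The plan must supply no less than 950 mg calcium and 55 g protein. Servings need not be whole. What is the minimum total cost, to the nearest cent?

This is a tiny linear program; its minimum lies at a vertex of the feasible set. List the vertices and price them.
chicken breast only: max(950/19, 55/28) = 50 servings → $75.00.
cheddar only: max(950/256, 55/8) = 6.875 servings → $3.44.
chicken breast + cheddar with both tight: 0.9236 servings and 3.642 servings → $3.21.
So the least-cost plan costs $3.21.

$3.21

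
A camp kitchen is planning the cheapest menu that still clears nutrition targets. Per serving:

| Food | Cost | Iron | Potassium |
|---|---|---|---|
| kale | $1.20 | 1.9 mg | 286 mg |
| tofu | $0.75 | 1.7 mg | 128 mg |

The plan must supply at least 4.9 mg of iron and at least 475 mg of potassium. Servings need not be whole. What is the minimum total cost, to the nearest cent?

$2.43

This is a tiny linear program; its minimum lies at a vertex of the feasible set. List the vertices and price them.
kale only: max(4.9/1.9, 475/286) = 2.579 servings → $3.09.
tofu only: max(4.9/1.7, 475/128) = 3.711 servings → $2.78.
kale + tofu with both tight: 0.742 servings and 2.053 servings → $2.43.
Cheapest feasible corner: $2.43.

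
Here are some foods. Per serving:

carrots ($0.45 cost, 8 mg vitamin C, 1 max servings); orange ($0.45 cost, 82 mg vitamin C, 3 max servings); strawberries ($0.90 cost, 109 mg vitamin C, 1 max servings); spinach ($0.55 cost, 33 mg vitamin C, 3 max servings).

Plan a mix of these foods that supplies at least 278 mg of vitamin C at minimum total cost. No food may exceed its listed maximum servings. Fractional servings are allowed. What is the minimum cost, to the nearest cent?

Cost per mg of vitamin C: orange $0.0055, strawberries $0.0083, spinach $0.0167, carrots $0.0563.
Take 3 servings of orange: +246.0 mg vitamin C for $1.35 (total $1.35, still need 32.0 mg).
Take 0.2936 servings of strawberries: +32.0 mg vitamin C for $0.26 (total $1.61, still need 0.0 mg).
Filling from the cheapest source first is optimal under one linear minimum: $1.61.

$1.61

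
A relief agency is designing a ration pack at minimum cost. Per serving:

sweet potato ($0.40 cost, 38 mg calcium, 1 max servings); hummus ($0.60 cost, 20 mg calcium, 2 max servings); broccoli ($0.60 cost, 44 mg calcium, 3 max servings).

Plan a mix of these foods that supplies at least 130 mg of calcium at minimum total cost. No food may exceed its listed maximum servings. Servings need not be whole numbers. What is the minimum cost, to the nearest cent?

$1.65

Cost per mg of calcium: sweet potato $0.0105, broccoli $0.0136, hummus $0.0300.
Take 1 serving of sweet potato: +38.0 mg calcium for $0.40 (total $0.40, still need 92.0 mg).
Take 2.091 servings of broccoli: +92.0 mg calcium for $1.25 (total $1.65, still need 0.0 mg).
Greedy by cheapest-per-mg is optimal for a single linear constraint, so the minimum cost is $1.65.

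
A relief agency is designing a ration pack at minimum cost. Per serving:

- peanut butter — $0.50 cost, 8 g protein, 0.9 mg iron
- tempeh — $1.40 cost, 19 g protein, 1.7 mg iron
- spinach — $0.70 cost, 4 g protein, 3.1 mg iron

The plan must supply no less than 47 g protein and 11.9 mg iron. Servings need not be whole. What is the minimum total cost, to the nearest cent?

The cheapest plan sits at a corner of the feasible region — with two constraints it uses at most two foods.
peanut butter only: max(47/8, 11.9/0.9) = 13.22 servings → $6.61.
tempeh only: max(47/19, 11.9/1.7) = 7 servings → $9.80.
spinach only: max(47/4, 11.9/3.1) = 11.75 servings → $8.22.
peanut butter + tempeh: intersection lies outside the first quadrant.
peanut butter + spinach with both tight: 4.627 servings and 2.495 servings → $4.06.
tempeh + spinach with both tight: 1.883 servings and 2.806 servings → $4.60.
The minimum over all feasible corners is $4.06.

$4.06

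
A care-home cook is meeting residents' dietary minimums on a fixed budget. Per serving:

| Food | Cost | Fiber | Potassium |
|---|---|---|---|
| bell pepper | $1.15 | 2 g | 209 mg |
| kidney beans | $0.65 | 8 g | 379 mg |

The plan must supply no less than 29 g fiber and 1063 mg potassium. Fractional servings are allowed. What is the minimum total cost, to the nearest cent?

$2.36

bell pepper only: max(29/2, 1063/209) = 14.5 servings → $16.68.
kidney beans only: max(29/8, 1063/379) = 3.625 servings → $2.36.
bell pepper + kidney beans: intersection lies outside the first quadrant.
Cheapest feasible corner: $2.36.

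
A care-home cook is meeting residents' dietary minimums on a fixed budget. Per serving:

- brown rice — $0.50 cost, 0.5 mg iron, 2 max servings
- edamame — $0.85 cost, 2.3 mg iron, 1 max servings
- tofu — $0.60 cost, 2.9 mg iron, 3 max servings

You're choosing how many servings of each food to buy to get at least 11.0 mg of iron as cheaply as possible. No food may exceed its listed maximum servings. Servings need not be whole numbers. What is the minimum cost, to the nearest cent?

$2.65

Cost per mg of iron: tofu $0.2069, edamame $0.3696, brown rice $1.0000.
Take 3 servings of tofu: +8.7 mg iron for $1.80 (total $1.80, still need 2.3 mg).
Take 1 serving of edamame: +2.3 mg iron for $0.85 (total $2.65, still need 0.0 mg).
Greedy by cheapest-per-mg is optimal for a single linear constraint, so the minimum cost is $2.65.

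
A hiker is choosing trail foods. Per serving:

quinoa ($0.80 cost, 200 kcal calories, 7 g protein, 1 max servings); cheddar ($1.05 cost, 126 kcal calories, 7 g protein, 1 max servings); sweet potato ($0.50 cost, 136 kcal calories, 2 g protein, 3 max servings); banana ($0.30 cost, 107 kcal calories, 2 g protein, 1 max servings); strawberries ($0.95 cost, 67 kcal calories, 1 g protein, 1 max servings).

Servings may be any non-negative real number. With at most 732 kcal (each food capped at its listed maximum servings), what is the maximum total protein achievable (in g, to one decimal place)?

20.4 g

Protein per kcal: cheddar 0.05556, quinoa 0.035, banana 0.01869, strawberries 0.01493, sweet potato 0.01471.
Take 1 serving of cheddar: uses 126 kcal, +7.0 g protein (running total 7.0 g).
Take 1 serving of quinoa: uses 200 kcal, +7.0 g protein (running total 14.0 g).
Take 1 serving of banana: uses 107 kcal, +2.0 g protein (running total 16.0 g).
Take 1 serving of strawberries: uses 67 kcal, +1.0 g protein (running total 17.0 g).
Take 1.706 servings of sweet potato: uses 232 kcal, +3.4 g protein (running total 20.4 g).
Filling greedily by protein-per-kcal is optimal for one linear limit, giving 20.4 g.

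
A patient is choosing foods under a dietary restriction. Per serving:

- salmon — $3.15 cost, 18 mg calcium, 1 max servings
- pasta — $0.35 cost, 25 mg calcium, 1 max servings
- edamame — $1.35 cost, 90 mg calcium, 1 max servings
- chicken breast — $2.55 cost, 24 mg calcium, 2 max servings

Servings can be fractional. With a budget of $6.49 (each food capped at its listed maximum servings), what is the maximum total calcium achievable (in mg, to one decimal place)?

160.1 mg

Calcium per dollar: pasta 71.43, edamame 66.67, chicken breast 9.412, salmon 5.714.
Take 1 serving of pasta: spends $0.35, +25.0 mg calcium (running total 25.0 mg).
Take 1 serving of edamame: spends $1.35, +90.0 mg calcium (running total 115.0 mg).
Take 1.878 servings of chicken breast: spends $4.79, +45.1 mg calcium (running total 160.1 mg).
Filling greedily by calcium-per-dollar is optimal for one linear limit, giving 160.1 mg.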